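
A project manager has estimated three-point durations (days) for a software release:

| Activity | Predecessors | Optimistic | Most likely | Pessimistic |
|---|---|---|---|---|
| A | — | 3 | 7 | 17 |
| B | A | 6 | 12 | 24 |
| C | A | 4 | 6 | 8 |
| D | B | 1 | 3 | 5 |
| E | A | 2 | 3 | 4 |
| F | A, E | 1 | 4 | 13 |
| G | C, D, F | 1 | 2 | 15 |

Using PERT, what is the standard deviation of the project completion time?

4.51 days

te_A = (3 + 4·7 + 17)/6 = 48/6 = 8; σ²_A = ((17−3)/6)² = 5.444
te_B = (6 + 4·12 + 24)/6 = 78/6 = 13; σ²_B = ((24−6)/6)² = 9.000
te_C = (4 + 4·6 + 8)/6 = 36/6 = 6; σ²_C = ((8−4)/6)² = 0.444
te_D = (1 + 4·3 + 5)/6 = 18/6 = 3; σ²_D = ((5−1)/6)² = 0.444
te_E = (2 + 4·3 + 4)/6 = 18/6 = 3; σ²_E = ((4−2)/6)² = 0.111
te_F = (1 + 4·4 + 13)/6 = 30/6 = 5; σ²_F = ((13−1)/6)² = 4.000
te_G = (1 + 4·2 + 15)/6 = 24/6 = 4; σ²_G = ((15−1)/6)² = 5.444

Forward pass:
ES_A = 0; EF_A = 8
ES_B = 8; EF_B = 8+13 = 21
ES_C = 8; EF_C = 8+6 = 14
ES_D = 21; EF_D = 21+3 = 24
ES_E = 8; EF_E = 8+3 = 11
ES_F = max(EF_A=8, EF_E=11) = 11; EF_F = 11+5 = 16
ES_G = max(EF_C=14, EF_D=24, EF_F=16) = 24; EF_G = 24+4 = 28
Expected project duration μ = 28 days. Critical path: A → B → D → G.

Variance along critical path = 5.444 + 9.000 + 0.444 + 5.444 = 20.333
σ = √20.333 = 4.509 days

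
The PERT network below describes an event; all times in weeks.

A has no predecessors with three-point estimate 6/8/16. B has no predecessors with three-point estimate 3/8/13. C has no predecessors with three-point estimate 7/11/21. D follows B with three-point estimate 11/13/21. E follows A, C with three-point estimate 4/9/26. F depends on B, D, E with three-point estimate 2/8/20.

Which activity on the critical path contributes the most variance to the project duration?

E

te_A = (6 + 4·8 + 16)/6 = 54/6 = 9; σ²_A = ((16−6)/6)² = 2.778
te_B = (3 + 4·8 + 13)/6 = 48/6 = 8; σ²_B = ((13−3)/6)² = 2.778
te_C = (7 + 4·11 + 21)/6 = 72/6 = 12; σ²_C = ((21−7)/6)² = 5.444
te_D = (11 + 4·13 + 21)/6 = 84/6 = 14; σ²_D = ((21−11)/6)² = 2.778
te_E = (4 + 4·9 + 26)/6 = 66/6 = 11; σ²_E = ((26−4)/6)² = 13.444
te_F = (2 + 4·8 + 20)/6 = 54/6 = 9; σ²_F = ((20−2)/6)² = 9.000

Forward pass:
ES_A = 0; EF_A = 9
ES_B = 0; EF_B = 8
ES_C = 0; EF_C = 12
ES_D = 8; EF_D = 8+14 = 22
ES_E = max(EF_A=9, EF_C=12) = 12; EF_E = 12+11 = 23
ES_F = max(EF_B=8, EF_D=22, EF_E=23) = 23; EF_F = 23+9 = 32
Expected project duration μ = 32 weeks. Critical path: C → E → F.

Variances on critical path: σ²_C=5.444, σ²_E=13.444, σ²_F=9.000.
Largest is σ²_E = 13.444.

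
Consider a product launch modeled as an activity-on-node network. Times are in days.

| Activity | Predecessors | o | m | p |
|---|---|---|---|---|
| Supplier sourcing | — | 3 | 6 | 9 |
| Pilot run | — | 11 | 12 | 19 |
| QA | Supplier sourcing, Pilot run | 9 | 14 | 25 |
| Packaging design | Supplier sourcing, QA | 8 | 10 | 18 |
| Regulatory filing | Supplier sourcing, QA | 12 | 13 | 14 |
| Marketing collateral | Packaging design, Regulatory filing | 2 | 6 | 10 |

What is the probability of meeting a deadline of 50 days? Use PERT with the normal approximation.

0.820

te_Supplier sourcing = (3 + 4·6 + 9)/6 = 36/6 = 6; σ²_Supplier sourcing = ((9−3)/6)² = 1.000
te_Pilot run = (11 + 4·12 + 19)/6 = 78/6 = 13; σ²_Pilot run = ((19−11)/6)² = 1.778
te_QA = (9 + 4·14 + 25)/6 = 90/6 = 15; σ²_QA = ((25−9)/6)² = 7.111
te_Packaging design = (8 + 4·10 + 18)/6 = 66/6 = 11; σ²_Packaging design = ((18−8)/6)² = 2.778
te_Regulatory filing = (12 + 4·13 + 14)/6 = 78/6 = 13; σ²_Regulatory filing = ((14−12)/6)² = 0.111
te_Marketing collateral = (2 + 4·6 + 10)/6 = 36/6 = 6; σ²_Marketing collateral = ((10−2)/6)² = 1.778

Forward pass:
ES_Supplier sourcing = 0; EF_Supplier sourcing = 6
ES_Pilot run = 0; EF_Pilot run = 13
ES_QA = max(EF_Supplier sourcing=6, EF_Pilot run=13) = 13; EF_QA = 13+15 = 28
ES_Packaging design = max(EF_Supplier sourcing=6, EF_QA=28) = 28; EF_Packaging design = 28+11 = 39
ES_Regulatory filing = max(EF_Supplier sourcing=6, EF_QA=28) = 28; EF_Regulatory filing = 28+13 = 41
ES_Marketing collateral = max(EF_Packaging design=39, EF_Regulatory filing=41) = 41; EF_Marketing collateral = 41+6 = 47
Expected project duration μ = 47 days. Critical path: Pilot run → QA → Regulatory filing → Marketing collateral.

Variance along critical path = 1.778 + 7.111 + 0.111 + 1.778 = 10.778; σ = √10.778 = 3.283 days.
Z = (50 − 47) / 3.283 = 0.914
P(T ≤ 50) = Φ(0.914) ≈ 0.820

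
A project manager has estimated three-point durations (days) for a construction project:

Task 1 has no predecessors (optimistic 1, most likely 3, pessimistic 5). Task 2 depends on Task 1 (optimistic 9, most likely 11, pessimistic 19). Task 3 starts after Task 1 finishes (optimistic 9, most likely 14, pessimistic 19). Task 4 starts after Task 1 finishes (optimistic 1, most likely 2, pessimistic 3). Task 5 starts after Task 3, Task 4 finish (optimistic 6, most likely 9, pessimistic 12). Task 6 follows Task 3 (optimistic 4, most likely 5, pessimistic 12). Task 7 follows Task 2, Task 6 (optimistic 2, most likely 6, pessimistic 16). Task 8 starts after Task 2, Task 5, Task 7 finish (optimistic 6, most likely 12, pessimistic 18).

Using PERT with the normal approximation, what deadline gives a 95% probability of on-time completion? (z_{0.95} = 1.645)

48.3 days

te_Task 1 = (1 + 4·3 + 5)/6 = 18/6 = 3; σ²_Task 1 = ((5−1)/6)² = 0.444
te_Task 2 = (9 + 4·11 + 19)/6 = 72/6 = 12; σ²_Task 2 = ((19−9)/6)² = 2.778
te_Task 3 = (9 + 4·14 + 19)/6 = 84/6 = 14; σ²_Task 3 = ((19−9)/6)² = 2.778
te_Task 4 = (1 + 4·2 + 3)/6 = 12/6 = 2; σ²_Task 4 = ((3−1)/6)² = 0.111
te_Task 5 = (6 + 4·9 + 12)/6 = 54/6 = 9; σ²_Task 5 = ((12−6)/6)² = 1.000
te_Task 6 = (4 + 4·5 + 12)/6 = 36/6 = 6; σ²_Task 6 = ((12−4)/6)² = 1.778
te_Task 7 = (2 + 4·6 + 16)/6 = 42/6 = 7; σ²_Task 7 = ((16−2)/6)² = 5.444
te_Task 8 = (6 + 4·12 + 18)/6 = 72/6 = 12; σ²_Task 8 = ((18−6)/6)² = 4.000

Forward pass:
ES_Task 1 = 0; EF_Task 1 = 3
ES_Task 2 = 3; EF_Task 2 = 3+12 = 15
ES_Task 3 = 3; EF_Task 3 = 3+14 = 17
ES_Task 4 = 3; EF_Task 4 = 3+2 = 5
ES_Task 5 = max(EF_Task 3=17, EF_Task 4=5) = 17; EF_Task 5 = 17+9 = 26
ES_Task 6 = 17; EF_Task 6 = 17+6 = 23
ES_Task 7 = max(EF_Task 2=15, EF_Task 6=23) = 23; EF_Task 7 = 23+7 = 30
ES_Task 8 = max(EF_Task 2=15, EF_Task 5=26, EF_Task 7=30) = 30; EF_Task 8 = 30+12 = 42
Expected project duration μ = 42 days. Critical path: Task 1 → Task 3 → Task 6 → Task 7 → Task 8.

Variance along critical path = 0.444 + 2.778 + 1.778 + 5.444 + 4.000 = 14.444; σ = 3.801 days.
D = μ + z·σ = 42 + 1.645·3.801 = 48.3 days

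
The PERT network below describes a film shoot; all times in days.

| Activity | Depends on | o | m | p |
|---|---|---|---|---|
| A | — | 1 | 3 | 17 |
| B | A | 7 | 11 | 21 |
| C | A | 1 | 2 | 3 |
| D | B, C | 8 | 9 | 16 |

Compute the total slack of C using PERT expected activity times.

10 days

te_A = (1 + 4·3 + 17)/6 = 30/6 = 5
te_B = (7 + 4·11 + 21)/6 = 72/6 = 12
te_C = (1 + 4·2 + 3)/6 = 12/6 = 2
te_D = (8 + 4·9 + 16)/6 = 60/6 = 10

Forward pass:
ES_A = 0; EF_A = 5
ES_B = 5; EF_B = 5+12 = 17
ES_C = 5; EF_C = 5+2 = 7
ES_D = max(EF_B=17, EF_C=7) = 17; EF_D = 17+10 = 27
Expected project duration μ = 27 days. Critical path: A → B → D.

Backward pass:
LF_D = 27; LS_D = 27−10 = 17
LF_C = LS_D = 17; LS_C = 17−2 = 15
LF_B = LS_D = 17; LS_B = 17−12 = 5
LF_A = min(LS_B=5, LS_C=15) = 5; LS_A = 5−5 = 0
Slack_C = LS_C − ES_C = 15 − 5 = 10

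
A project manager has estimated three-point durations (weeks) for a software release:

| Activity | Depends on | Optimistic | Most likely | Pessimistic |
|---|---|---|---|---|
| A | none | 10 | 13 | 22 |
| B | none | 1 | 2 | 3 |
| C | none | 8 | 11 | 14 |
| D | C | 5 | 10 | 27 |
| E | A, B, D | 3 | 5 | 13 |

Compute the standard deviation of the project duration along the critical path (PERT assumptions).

te_A = (10 + 4·13 + 22)/6 = 84/6 = 14; σ²_A = ((22−10)/6)² = 4.000
te_B = (1 + 4·2 + 3)/6 = 12/6 = 2; σ²_B = ((3−1)/6)² = 0.111
te_C = (8 + 4·11 + 14)/6 = 66/6 = 11; σ²_C = ((14−8)/6)² = 1.000
te_D = (5 + 4·10 + 27)/6 = 72/6 = 12; σ²_D = ((27−5)/6)² = 13.444
te_E = (3 + 4·5 + 13)/6 = 36/6 = 6; σ²_E = ((13−3)/6)² = 2.778

Forward pass:
ES_A = 0; EF_A = 14
ES_B = 0; EF_B = 2
ES_C = 0; EF_C = 11
ES_D = 11; EF_D = 11+12 = 23
ES_E = max(EF_A=14, EF_B=2, EF_D=23) = 23; EF_E = 23+6 = 29
Expected project duration μ = 29 weeks. Critical path: C → D → E.

Variance along critical path = 1.000 + 13.444 + 2.778 = 17.222
σ = √17.222 = 4.150 weeks

4.15 weeks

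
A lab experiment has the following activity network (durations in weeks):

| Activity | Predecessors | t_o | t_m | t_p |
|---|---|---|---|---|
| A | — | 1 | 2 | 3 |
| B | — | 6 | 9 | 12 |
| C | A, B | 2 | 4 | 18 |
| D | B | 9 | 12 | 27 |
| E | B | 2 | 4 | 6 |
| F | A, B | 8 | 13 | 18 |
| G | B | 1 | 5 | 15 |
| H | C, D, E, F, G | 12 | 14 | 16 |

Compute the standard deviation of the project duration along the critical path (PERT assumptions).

3.23 weeks

te_A = (1 + 4·2 + 3)/6 = 12/6 = 2; σ²_A = ((3−1)/6)² = 0.111
te_B = (6 + 4·9 + 12)/6 = 54/6 = 9; σ²_B = ((12−6)/6)² = 1.000
te_C = (2 + 4·4 + 18)/6 = 36/6 = 6; σ²_C = ((18−2)/6)² = 7.111
te_D = (9 + 4·12 + 27)/6 = 84/6 = 14; σ²_D = ((27−9)/6)² = 9.000
te_E = (2 + 4·4 + 6)/6 = 24/6 = 4; σ²_E = ((6−2)/6)² = 0.444
te_F = (8 + 4·13 + 18)/6 = 78/6 = 13; σ²_F = ((18−8)/6)² = 2.778
te_G = (1 + 4·5 + 15)/6 = 36/6 = 6; σ²_G = ((15−1)/6)² = 5.444
te_H = (12 + 4·14 + 16)/6 = 84/6 = 14; σ²_H = ((16−12)/6)² = 0.444

Forward pass:
ES_A = 0; EF_A = 2
ES_B = 0; EF_B = 9
ES_C = max(EF_A=2, EF_B=9) = 9; EF_C = 9+6 = 15
ES_D = 9; EF_D = 9+14 = 23
ES_E = 9; EF_E = 9+4 = 13
ES_F = max(EF_A=2, EF_B=9) = 9; EF_F = 9+13 = 22
ES_G = 9; EF_G = 9+6 = 15
ES_H = max(EF_C=15, EF_D=23, EF_E=13, EF_F=22, EF_G=15) = 23; EF_H = 23+14 = 37
Expected project duration μ = 37 weeks. Critical path: B → D → H.

Variance along critical path = 1.000 + 9.000 + 0.444 = 10.444
σ = √10.444 = 3.232 weeks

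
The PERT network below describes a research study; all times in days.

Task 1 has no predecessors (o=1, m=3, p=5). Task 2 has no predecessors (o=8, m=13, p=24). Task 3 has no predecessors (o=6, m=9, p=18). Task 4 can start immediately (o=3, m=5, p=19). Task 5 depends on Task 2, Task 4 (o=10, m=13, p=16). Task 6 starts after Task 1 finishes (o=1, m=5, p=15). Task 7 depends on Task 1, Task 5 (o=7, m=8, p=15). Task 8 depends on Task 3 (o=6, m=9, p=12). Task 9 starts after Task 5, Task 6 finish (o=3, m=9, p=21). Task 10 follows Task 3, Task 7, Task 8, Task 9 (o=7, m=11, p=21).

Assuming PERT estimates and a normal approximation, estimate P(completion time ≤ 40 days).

0.029

te_Task 1 = (1 + 4·3 + 5)/6 = 18/6 = 3; σ²_Task 1 = ((5−1)/6)² = 0.444
te_Task 2 = (8 + 4·13 + 24)/6 = 84/6 = 14; σ²_Task 2 = ((24−8)/6)² = 7.111
te_Task 3 = (6 + 4·9 + 18)/6 = 60/6 = 10; σ²_Task 3 = ((18−6)/6)² = 4.000
te_Task 4 = (3 + 4·5 + 19)/6 = 42/6 = 7; σ²_Task 4 = ((19−3)/6)² = 7.111
te_Task 5 = (10 + 4·13 + 16)/6 = 78/6 = 13; σ²_Task 5 = ((16−10)/6)² = 1.000
te_Task 6 = (1 + 4·5 + 15)/6 = 36/6 = 6; σ²_Task 6 = ((15−1)/6)² = 5.444
te_Task 7 = (7 + 4·8 + 15)/6 = 54/6 = 9; σ²_Task 7 = ((15−7)/6)² = 1.778
te_Task 8 = (6 + 4·9 + 12)/6 = 54/6 = 9; σ²_Task 8 = ((12−6)/6)² = 1.000
te_Task 9 = (3 + 4·9 + 21)/6 = 60/6 = 10; σ²_Task 9 = ((21−3)/6)² = 9.000
te_Task 10 = (7 + 4·11 + 21)/6 = 72/6 = 12; σ²_Task 10 = ((21−7)/6)² = 5.444

Forward pass:
ES_Task 1 = 0; EF_Task 1 = 3
ES_Task 2 = 0; EF_Task 2 = 14
ES_Task 3 = 0; EF_Task 3 = 10
ES_Task 4 = 0; EF_Task 4 = 7
ES_Task 5 = max(EF_Task 2=14, EF_Task 4=7) = 14; EF_Task 5 = 14+13 = 27
ES_Task 6 = 3; EF_Task 6 = 3+6 = 9
ES_Task 7 = max(EF_Task 1=3, EF_Task 5=27) = 27; EF_Task 7 = 27+9 = 36
ES_Task 8 = 10; EF_Task 8 = 10+9 = 19
ES_Task 9 = max(EF_Task 5=27, EF_Task 6=9) = 27; EF_Task 9 = 27+10 = 37
ES_Task 10 = max(EF_Task 3=10, EF_Task 7=36, EF_Task 8=19, EF_Task 9=37) = 37; EF_Task 10 = 37+12 = 49
Expected project duration μ = 49 days. Critical path: Task 2 → Task 5 → Task 9 → Task 10.

Variance along critical path = 7.111 + 1.000 + 9.000 + 5.444 = 22.556; σ = √22.556 = 4.749 days.
Z = (40 − 49) / 4.749 = -1.895
P(T ≤ 40) = Φ(-1.895) ≈ 0.029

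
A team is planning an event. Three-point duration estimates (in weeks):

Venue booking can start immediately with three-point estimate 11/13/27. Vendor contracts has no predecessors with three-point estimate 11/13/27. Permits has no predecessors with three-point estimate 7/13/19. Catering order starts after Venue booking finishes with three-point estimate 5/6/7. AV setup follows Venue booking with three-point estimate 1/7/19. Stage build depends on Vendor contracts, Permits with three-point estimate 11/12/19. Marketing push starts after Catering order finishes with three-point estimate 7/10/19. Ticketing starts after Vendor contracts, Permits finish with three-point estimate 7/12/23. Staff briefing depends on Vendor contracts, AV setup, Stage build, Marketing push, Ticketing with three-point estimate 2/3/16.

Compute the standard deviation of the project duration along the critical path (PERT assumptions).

te_Venue booking = (11 + 4·13 + 27)/6 = 90/6 = 15; σ²_Venue booking = ((27−11)/6)² = 7.111
te_Vendor contracts = (11 + 4·13 + 27)/6 = 90/6 = 15; σ²_Vendor contracts = ((27−11)/6)² = 7.111
te_Permits = (7 + 4·13 + 19)/6 = 78/6 = 13; σ²_Permits = ((19−7)/6)² = 4.000
te_Catering order = (5 + 4·6 + 7)/6 = 36/6 = 6; σ²_Catering order = ((7−5)/6)² = 0.111
te_AV setup = (1 + 4·7 + 19)/6 = 48/6 = 8; σ²_AV setup = ((19−1)/6)² = 9.000
te_Stage build = (11 + 4·12 + 19)/6 = 78/6 = 13; σ²_Stage build = ((19−11)/6)² = 1.778
te_Marketing push = (7 + 4·10 + 19)/6 = 66/6 = 11; σ²_Marketing push = ((19−7)/6)² = 4.000
te_Ticketing = (7 + 4·12 + 23)/6 = 78/6 = 13; σ²_Ticketing = ((23−7)/6)² = 7.111
te_Staff briefing = (2 + 4·3 + 16)/6 = 30/6 = 5; σ²_Staff briefing = ((16−2)/6)² = 5.444

Forward pass:
ES_Venue booking = 0; EF_Venue booking = 15
ES_Vendor contracts = 0; EF_Vendor contracts = 15
ES_Permits = 0; EF_Permits = 13
ES_Catering order = 15; EF_Catering order = 15+6 = 21
ES_AV setup = 15; EF_AV setup = 15+8 = 23
ES_Stage build = max(EF_Vendor contracts=15, EF_Permits=13) = 15; EF_Stage build = 15+13 = 28
ES_Marketing push = 21; EF_Marketing push = 21+11 = 32
ES_Ticketing = max(EF_Vendor contracts=15, EF_Permits=13) = 15; EF_Ticketing = 15+13 = 28
ES_Staff briefing = max(EF_Vendor contracts=15, EF_AV setup=23, EF_Stage build=28, EF_Marketing push=32, EF_Ticketing=28) = 32; EF_Staff briefing = 32+5 = 37
Expected project duration μ = 37 weeks. Critical path: Venue booking → Catering order → Marketing push → Staff briefing.

Variance along critical path = 7.111 + 0.111 + 4.000 + 5.444 = 16.667
σ = √16.667 = 4.082 weeks

4.08 weeks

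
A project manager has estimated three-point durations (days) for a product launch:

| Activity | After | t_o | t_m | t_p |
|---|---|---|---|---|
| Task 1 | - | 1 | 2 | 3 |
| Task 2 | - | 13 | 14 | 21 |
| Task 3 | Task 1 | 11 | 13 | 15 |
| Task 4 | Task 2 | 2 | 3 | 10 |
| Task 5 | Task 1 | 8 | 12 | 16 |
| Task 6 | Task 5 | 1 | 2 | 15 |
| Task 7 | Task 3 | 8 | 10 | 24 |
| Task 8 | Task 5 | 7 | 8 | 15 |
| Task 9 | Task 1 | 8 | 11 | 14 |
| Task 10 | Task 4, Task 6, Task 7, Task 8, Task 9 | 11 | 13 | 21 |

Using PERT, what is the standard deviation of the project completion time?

te_Task 1 = (1 + 4·2 + 3)/6 = 12/6 = 2; σ²_Task 1 = ((3−1)/6)² = 0.111
te_Task 2 = (13 + 4·14 + 21)/6 = 90/6 = 15; σ²_Task 2 = ((21−13)/6)² = 1.778
te_Task 3 = (11 + 4·13 + 15)/6 = 78/6 = 13; σ²_Task 3 = ((15−11)/6)² = 0.444
te_Task 4 = (2 + 4·3 + 10)/6 = 24/6 = 4; σ²_Task 4 = ((10−2)/6)² = 1.778
te_Task 5 = (8 + 4·12 + 16)/6 = 72/6 = 12; σ²_Task 5 = ((16−8)/6)² = 1.778
te_Task 6 = (1 + 4·2 + 15)/6 = 24/6 = 4; σ²_Task 6 = ((15−1)/6)² = 5.444
te_Task 7 = (8 + 4·10 + 24)/6 = 72/6 = 12; σ²_Task 7 = ((24−8)/6)² = 7.111
te_Task 8 = (7 + 4·8 + 15)/6 = 54/6 = 9; σ²_Task 8 = ((15−7)/6)² = 1.778
te_Task 9 = (8 + 4·11 + 14)/6 = 66/6 = 11; σ²_Task 9 = ((14−8)/6)² = 1.000
te_Task 10 = (11 + 4·13 + 21)/6 = 84/6 = 14; σ²_Task 10 = ((21−11)/6)² = 2.778

Forward pass:
ES_Task 1 = 0; EF_Task 1 = 2
ES_Task 2 = 0; EF_Task 2 = 15
ES_Task 3 = 2; EF_Task 3 = 2+13 = 15
ES_Task 4 = 15; EF_Task 4 = 15+4 = 19
ES_Task 5 = 2; EF_Task 5 = 2+12 = 14
ES_Task 6 = 14; EF_Task 6 = 14+4 = 18
ES_Task 7 = 15; EF_Task 7 = 15+12 = 27
ES_Task 8 = 14; EF_Task 8 = 14+9 = 23
ES_Task 9 = 2; EF_Task 9 = 2+11 = 13
ES_Task 10 = max(EF_Task 4=19, EF_Task 6=18, EF_Task 7=27, EF_Task 8=23, EF_Task 9=13) = 27; EF_Task 10 = 27+14 = 41
Expected project duration μ = 41 days. Critical path: Task 1 → Task 3 → Task 7 → Task 10.

Variance along critical path = 0.111 + 0.444 + 7.111 + 2.778 = 10.444
σ = √10.444 = 3.232 days

3.23 days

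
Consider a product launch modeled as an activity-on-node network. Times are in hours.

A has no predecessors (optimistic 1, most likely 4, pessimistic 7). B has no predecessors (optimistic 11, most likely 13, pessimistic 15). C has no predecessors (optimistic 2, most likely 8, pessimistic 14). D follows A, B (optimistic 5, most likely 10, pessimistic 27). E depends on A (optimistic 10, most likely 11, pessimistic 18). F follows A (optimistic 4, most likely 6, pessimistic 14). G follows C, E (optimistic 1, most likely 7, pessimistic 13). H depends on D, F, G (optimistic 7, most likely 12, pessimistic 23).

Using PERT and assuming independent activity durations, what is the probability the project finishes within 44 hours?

0.905

te_A = (1 + 4·4 + 7)/6 = 24/6 = 4; σ²_A = ((7−1)/6)² = 1.000
te_B = (11 + 4·13 + 15)/6 = 78/6 = 13; σ²_B = ((15−11)/6)² = 0.444
te_C = (2 + 4·8 + 14)/6 = 48/6 = 8; σ²_C = ((14−2)/6)² = 4.000
te_D = (5 + 4·10 + 27)/6 = 72/6 = 12; σ²_D = ((27−5)/6)² = 13.444
te_E = (10 + 4·11 + 18)/6 = 72/6 = 12; σ²_E = ((18−10)/6)² = 1.778
te_F = (4 + 4·6 + 14)/6 = 42/6 = 7; σ²_F = ((14−4)/6)² = 2.778
te_G = (1 + 4·7 + 13)/6 = 42/6 = 7; σ²_G = ((13−1)/6)² = 4.000
te_H = (7 + 4·12 + 23)/6 = 78/6 = 13; σ²_H = ((23−7)/6)² = 7.111

Forward pass:
ES_A = 0; EF_A = 4
ES_B = 0; EF_B = 13
ES_C = 0; EF_C = 8
ES_D = max(EF_A=4, EF_B=13) = 13; EF_D = 13+12 = 25
ES_E = 4; EF_E = 4+12 = 16
ES_F = 4; EF_F = 4+7 = 11
ES_G = max(EF_C=8, EF_E=16) = 16; EF_G = 16+7 = 23
ES_H = max(EF_D=25, EF_F=11, EF_G=23) = 25; EF_H = 25+13 = 38
Expected project duration μ = 38 hours. Critical path: B → D → H.

Variance along critical path = 0.444 + 13.444 + 7.111 = 21.000; σ = √21.000 = 4.583 hours.
Z = (44 − 38) / 4.583 = 1.309
P(T ≤ 44) = Φ(1.309) ≈ 0.905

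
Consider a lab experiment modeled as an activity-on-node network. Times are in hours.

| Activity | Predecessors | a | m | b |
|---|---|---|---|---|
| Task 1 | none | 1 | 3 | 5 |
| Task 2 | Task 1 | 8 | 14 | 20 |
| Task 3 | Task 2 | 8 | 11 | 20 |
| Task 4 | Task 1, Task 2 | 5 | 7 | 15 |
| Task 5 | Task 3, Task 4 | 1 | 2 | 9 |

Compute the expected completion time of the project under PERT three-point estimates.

te_Task 1 = (1 + 4·3 + 5)/6 = 18/6 = 3
te_Task 2 = (8 + 4·14 + 20)/6 = 84/6 = 14
te_Task 3 = (8 + 4·11 + 20)/6 = 72/6 = 12
te_Task 4 = (5 + 4·7 + 15)/6 = 48/6 = 8
te_Task 5 = (1 + 4·2 + 9)/6 = 18/6 = 3

Forward pass:
ES_Task 1 = 0; EF_Task 1 = 3
ES_Task 2 = 3; EF_Task 2 = 3+14 = 17
ES_Task 3 = 17; EF_Task 3 = 17+12 = 29
ES_Task 4 = max(EF_Task 1=3, EF_Task 2=17) = 17; EF_Task 4 = 17+8 = 25
ES_Task 5 = max(EF_Task 3=29, EF_Task 4=25) = 29; EF_Task 5 = 29+3 = 32
Expected project duration μ = 32 hours. Critical path: Task 1 → Task 2 → Task 3 → Task 5.

32 hours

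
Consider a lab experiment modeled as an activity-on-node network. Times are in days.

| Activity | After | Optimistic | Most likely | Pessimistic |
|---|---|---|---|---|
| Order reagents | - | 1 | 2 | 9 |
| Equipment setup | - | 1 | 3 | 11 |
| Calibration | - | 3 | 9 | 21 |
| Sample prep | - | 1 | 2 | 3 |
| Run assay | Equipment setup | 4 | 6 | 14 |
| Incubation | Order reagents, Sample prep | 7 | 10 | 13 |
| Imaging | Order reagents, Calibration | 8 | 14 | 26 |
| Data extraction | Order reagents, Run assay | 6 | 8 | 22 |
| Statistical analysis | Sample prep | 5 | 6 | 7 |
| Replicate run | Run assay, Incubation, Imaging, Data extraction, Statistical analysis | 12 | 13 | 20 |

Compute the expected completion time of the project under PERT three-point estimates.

te_Order reagents = (1 + 4·2 + 9)/6 = 18/6 = 3
te_Equipment setup = (1 + 4·3 + 11)/6 = 24/6 = 4
te_Calibration = (3 + 4·9 + 21)/6 = 60/6 = 10
te_Sample prep = (1 + 4·2 + 3)/6 = 12/6 = 2
te_Run assay = (4 + 4·6 + 14)/6 = 42/6 = 7
te_Incubation = (7 + 4·10 + 13)/6 = 60/6 = 10
te_Imaging = (8 + 4·14 + 26)/6 = 90/6 = 15
te_Data extraction = (6 + 4·8 + 22)/6 = 60/6 = 10
te_Statistical analysis = (5 + 4·6 + 7)/6 = 36/6 = 6
te_Replicate run = (12 + 4·13 + 20)/6 = 84/6 = 14

Forward pass:
ES_Order reagents = 0; EF_Order reagents = 3
ES_Equipment setup = 0; EF_Equipment setup = 4
ES_Calibration = 0; EF_Calibration = 10
ES_Sample prep = 0; EF_Sample prep = 2
ES_Run assay = 4; EF_Run assay = 4+7 = 11
ES_Incubation = max(EF_Order reagents=3, EF_Sample prep=2) = 3; EF_Incubation = 3+10 = 13
ES_Imaging = max(EF_Order reagents=3, EF_Calibration=10) = 10; EF_Imaging = 10+15 = 25
ES_Data extraction = max(EF_Order reagents=3, EF_Run assay=11) = 11; EF_Data extraction = 11+10 = 21
ES_Statistical analysis = 2; EF_Statistical analysis = 2+6 = 8
ES_Replicate run = max(EF_Run assay=11, EF_Incubation=13, EF_Imaging=25, EF_Data extraction=21, EF_Statistical analysis=8) = 25; EF_Replicate run = 25+14 = 39
Expected project duration μ = 39 days. Critical path: Calibration → Imaging → Replicate run.

39 days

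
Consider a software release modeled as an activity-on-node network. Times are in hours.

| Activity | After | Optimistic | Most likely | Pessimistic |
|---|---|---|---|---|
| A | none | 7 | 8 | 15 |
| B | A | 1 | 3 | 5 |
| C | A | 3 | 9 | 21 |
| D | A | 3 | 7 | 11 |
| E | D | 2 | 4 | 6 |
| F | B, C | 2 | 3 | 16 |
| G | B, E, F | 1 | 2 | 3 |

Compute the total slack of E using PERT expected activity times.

te_A = (7 + 4·8 + 15)/6 = 54/6 = 9
te_B = (1 + 4·3 + 5)/6 = 18/6 = 3
te_C = (3 + 4·9 + 21)/6 = 60/6 = 10
te_D = (3 + 4·7 + 11)/6 = 42/6 = 7
te_E = (2 + 4·4 + 6)/6 = 24/6 = 4
te_F = (2 + 4·3 + 16)/6 = 30/6 = 5
te_G = (1 + 4·2 + 3)/6 = 12/6 = 2

Forward pass:
ES_A = 0; EF_A = 9
ES_B = 9; EF_B = 9+3 = 12
ES_C = 9; EF_C = 9+10 = 19
ES_D = 9; EF_D = 9+7 = 16
ES_E = 16; EF_E = 16+4 = 20
ES_F = max(EF_B=12, EF_C=19) = 19; EF_F = 19+5 = 24
ES_G = max(EF_B=12, EF_E=20, EF_F=24) = 24; EF_G = 24+2 = 26
Expected project duration μ = 26 hours. Critical path: A → C → F → G.

Backward pass:
LF_G = 26; LS_G = 26−2 = 24
LF_F = LS_G = 24; LS_F = 24−5 = 19
LF_E = LS_G = 24; LS_E = 24−4 = 20
LF_D = LS_E = 20; LS_D = 20−7 = 13
LF_C = LS_F = 19; LS_C = 19−10 = 9
LF_B = min(LS_F=19, LS_G=24) = 19; LS_B = 19−3 = 16
LF_A = min(LS_B=16, LS_C=9, LS_D=13) = 9; LS_A = 9−9 = 0
Slack_E = LS_E − ES_E = 20 − 16 = 4

4 hours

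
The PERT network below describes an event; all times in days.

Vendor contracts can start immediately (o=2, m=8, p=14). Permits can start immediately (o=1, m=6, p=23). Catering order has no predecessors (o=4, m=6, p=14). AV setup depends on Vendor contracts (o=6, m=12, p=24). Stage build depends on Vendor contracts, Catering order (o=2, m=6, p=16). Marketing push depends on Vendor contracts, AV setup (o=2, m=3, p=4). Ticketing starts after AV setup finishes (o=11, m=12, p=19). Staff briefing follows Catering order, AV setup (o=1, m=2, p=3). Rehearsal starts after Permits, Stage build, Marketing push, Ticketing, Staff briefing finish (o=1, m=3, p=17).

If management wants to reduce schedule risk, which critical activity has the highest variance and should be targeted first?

te_Vendor contracts = (2 + 4·8 + 14)/6 = 48/6 = 8; σ²_Vendor contracts = ((14−2)/6)² = 4.000
te_Permits = (1 + 4·6 + 23)/6 = 48/6 = 8; σ²_Permits = ((23−1)/6)² = 13.444
te_Catering order = (4 + 4·6 + 14)/6 = 42/6 = 7; σ²_Catering order = ((14−4)/6)² = 2.778
te_AV setup = (6 + 4·12 + 24)/6 = 78/6 = 13; σ²_AV setup = ((24−6)/6)² = 9.000
te_Stage build = (2 + 4·6 + 16)/6 = 42/6 = 7; σ²_Stage build = ((16−2)/6)² = 5.444
te_Marketing push = (2 + 4·3 + 4)/6 = 18/6 = 3; σ²_Marketing push = ((4−2)/6)² = 0.111
te_Ticketing = (11 + 4·12 + 19)/6 = 78/6 = 13; σ²_Ticketing = ((19−11)/6)² = 1.778
te_Staff briefing = (1 + 4·2 + 3)/6 = 12/6 = 2; σ²_Staff briefing = ((3−1)/6)² = 0.111
te_Rehearsal = (1 + 4·3 + 17)/6 = 30/6 = 5; σ²_Rehearsal = ((17−1)/6)² = 7.111

Forward pass:
ES_Vendor contracts = 0; EF_Vendor contracts = 8
ES_Permits = 0; EF_Permits = 8
ES_Catering order = 0; EF_Catering order = 7
ES_AV setup = 8; EF_AV setup = 8+13 = 21
ES_Stage build = max(EF_Vendor contracts=8, EF_Catering order=7) = 8; EF_Stage build = 8+7 = 15
ES_Marketing push = max(EF_Vendor contracts=8, EF_AV setup=21) = 21; EF_Marketing push = 21+3 = 24
ES_Ticketing = 21; EF_Ticketing = 21+13 = 34
ES_Staff briefing = max(EF_Catering order=7, EF_AV setup=21) = 21; EF_Staff briefing = 21+2 = 23
ES_Rehearsal = max(EF_Permits=8, EF_Stage build=15, EF_Marketing push=24, EF_Ticketing=34, EF_Staff briefing=23) = 34; EF_Rehearsal = 34+5 = 39
Expected project duration μ = 39 days. Critical path: Vendor contracts → AV setup → Ticketing → Rehearsal.

Variances on critical path: σ²_Vendor contracts=4.000, σ²_AV setup=9.000, σ²_Ticketing=1.778, σ²_Rehearsal=7.111.
Largest is σ²_AV setup = 9.000.

AV setup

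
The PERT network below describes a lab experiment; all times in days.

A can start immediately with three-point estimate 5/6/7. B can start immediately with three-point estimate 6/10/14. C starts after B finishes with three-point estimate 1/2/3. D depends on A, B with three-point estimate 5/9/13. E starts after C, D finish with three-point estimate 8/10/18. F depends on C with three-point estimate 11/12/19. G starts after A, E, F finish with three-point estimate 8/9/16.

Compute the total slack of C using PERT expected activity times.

te_A = (5 + 4·6 + 7)/6 = 36/6 = 6
te_B = (6 + 4·10 + 14)/6 = 60/6 = 10
te_C = (1 + 4·2 + 3)/6 = 12/6 = 2
te_D = (5 + 4·9 + 13)/6 = 54/6 = 9
te_E = (8 + 4·10 + 18)/6 = 66/6 = 11
te_F = (11 + 4·12 + 19)/6 = 78/6 = 13
te_G = (8 + 4·9 + 16)/6 = 60/6 = 10

Forward pass:
ES_A = 0; EF_A = 6
ES_B = 0; EF_B = 10
ES_C = 10; EF_C = 10+2 = 12
ES_D = max(EF_A=6, EF_B=10) = 10; EF_D = 10+9 = 19
ES_E = max(EF_C=12, EF_D=19) = 19; EF_E = 19+11 = 30
ES_F = 12; EF_F = 12+13 = 25
ES_G = max(EF_A=6, EF_E=30, EF_F=25) = 30; EF_G = 30+10 = 40
Expected project duration μ = 40 days. Critical path: B → D → E → G.

Backward pass:
LF_G = 40; LS_G = 40−10 = 30
LF_F = LS_G = 30; LS_F = 30−13 = 17
LF_E = LS_G = 30; LS_E = 30−11 = 19
LF_D = LS_E = 19; LS_D = 19−9 = 10
LF_C = min(LS_E=19, LS_F=17) = 17; LS_C = 17−2 = 15
LF_B = min(LS_C=15, LS_D=10) = 10; LS_B = 10−10 = 0
LF_A = min(LS_D=10, LS_G=30) = 10; LS_A = 10−6 = 4
Slack_C = LS_C − ES_C = 15 − 10 = 5

5 days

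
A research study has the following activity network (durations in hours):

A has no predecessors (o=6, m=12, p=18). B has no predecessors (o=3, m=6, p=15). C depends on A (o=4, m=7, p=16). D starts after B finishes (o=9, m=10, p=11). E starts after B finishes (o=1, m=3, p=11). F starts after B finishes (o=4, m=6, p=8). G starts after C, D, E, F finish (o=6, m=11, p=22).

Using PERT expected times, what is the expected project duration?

te_A = (6 + 4·12 + 18)/6 = 72/6 = 12
te_B = (3 + 4·6 + 15)/6 = 42/6 = 7
te_C = (4 + 4·7 + 16)/6 = 48/6 = 8
te_D = (9 + 4·10 + 11)/6 = 60/6 = 10
te_E = (1 + 4·3 + 11)/6 = 24/6 = 4
te_F = (4 + 4·6 + 8)/6 = 36/6 = 6
te_G = (6 + 4·11 + 22)/6 = 72/6 = 12

Forward pass:
ES_A = 0; EF_A = 12
ES_B = 0; EF_B = 7
ES_C = 12; EF_C = 12+8 = 20
ES_D = 7; EF_D = 7+10 = 17
ES_E = 7; EF_E = 7+4 = 11
ES_F = 7; EF_F = 7+6 = 13
ES_G = max(EF_C=20, EF_D=17, EF_E=11, EF_F=13) = 20; EF_G = 20+12 = 32
Expected project duration μ = 32 hours. Critical path: A → C → G.

32 hours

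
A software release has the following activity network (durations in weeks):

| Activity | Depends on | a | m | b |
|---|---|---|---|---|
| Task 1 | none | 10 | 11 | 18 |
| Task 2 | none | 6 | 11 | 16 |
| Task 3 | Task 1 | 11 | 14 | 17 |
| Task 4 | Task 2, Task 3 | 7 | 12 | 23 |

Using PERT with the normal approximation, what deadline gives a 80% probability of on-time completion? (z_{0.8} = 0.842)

41.6 weeks

te_Task 1 = (10 + 4·11 + 18)/6 = 72/6 = 12; σ²_Task 1 = ((18−10)/6)² = 1.778
te_Task 2 = (6 + 4·11 + 16)/6 = 66/6 = 11; σ²_Task 2 = ((16−6)/6)² = 2.778
te_Task 3 = (11 + 4·14 + 17)/6 = 84/6 = 14; σ²_Task 3 = ((17−11)/6)² = 1.000
te_Task 4 = (7 + 4·12 + 23)/6 = 78/6 = 13; σ²_Task 4 = ((23−7)/6)² = 7.111

Forward pass:
ES_Task 1 = 0; EF_Task 1 = 12
ES_Task 2 = 0; EF_Task 2 = 11
ES_Task 3 = 12; EF_Task 3 = 12+14 = 26
ES_Task 4 = max(EF_Task 2=11, EF_Task 3=26) = 26; EF_Task 4 = 26+13 = 39
Expected project duration μ = 39 weeks. Critical path: Task 1 → Task 3 → Task 4.

Variance along critical path = 1.778 + 1.000 + 7.111 = 9.889; σ = 3.145 weeks.
D = μ + z·σ = 39 + 0.842·3.145 = 41.6 weeks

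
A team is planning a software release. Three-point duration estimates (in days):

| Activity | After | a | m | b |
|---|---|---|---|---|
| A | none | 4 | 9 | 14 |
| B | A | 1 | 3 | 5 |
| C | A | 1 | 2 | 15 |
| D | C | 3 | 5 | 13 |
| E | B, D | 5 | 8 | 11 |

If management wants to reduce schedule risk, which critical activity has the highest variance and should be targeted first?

C

te_A = (4 + 4·9 + 14)/6 = 54/6 = 9; σ²_A = ((14−4)/6)² = 2.778
te_B = (1 + 4·3 + 5)/6 = 18/6 = 3; σ²_B = ((5−1)/6)² = 0.444
te_C = (1 + 4·2 + 15)/6 = 24/6 = 4; σ²_C = ((15−1)/6)² = 5.444
te_D = (3 + 4·5 + 13)/6 = 36/6 = 6; σ²_D = ((13−3)/6)² = 2.778
te_E = (5 + 4·8 + 11)/6 = 48/6 = 8; σ²_E = ((11−5)/6)² = 1.000

Forward pass:
ES_A = 0; EF_A = 9
ES_B = 9; EF_B = 9+3 = 12
ES_C = 9; EF_C = 9+4 = 13
ES_D = 13; EF_D = 13+6 = 19
ES_E = max(EF_B=12, EF_D=19) = 19; EF_E = 19+8 = 27
Expected project duration μ = 27 days. Critical path: A → C → D → E.

Variances on critical path: σ²_A=2.778, σ²_C=5.444, σ²_D=2.778, σ²_E=1.000.
Largest is σ²_C = 5.444.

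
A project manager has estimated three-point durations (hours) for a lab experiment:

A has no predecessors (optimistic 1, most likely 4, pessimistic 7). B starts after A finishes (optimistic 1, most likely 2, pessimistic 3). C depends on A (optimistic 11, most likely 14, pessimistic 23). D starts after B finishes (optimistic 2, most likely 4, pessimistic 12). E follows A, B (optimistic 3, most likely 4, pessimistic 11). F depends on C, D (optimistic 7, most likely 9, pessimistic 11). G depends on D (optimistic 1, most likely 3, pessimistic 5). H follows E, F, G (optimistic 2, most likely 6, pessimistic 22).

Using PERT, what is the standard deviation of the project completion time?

4.07 hours

te_A = (1 + 4·4 + 7)/6 = 24/6 = 4; σ²_A = ((7−1)/6)² = 1.000
te_B = (1 + 4·2 + 3)/6 = 12/6 = 2; σ²_B = ((3−1)/6)² = 0.111
te_C = (11 + 4·14 + 23)/6 = 90/6 = 15; σ²_C = ((23−11)/6)² = 4.000
te_D = (2 + 4·4 + 12)/6 = 30/6 = 5; σ²_D = ((12−2)/6)² = 2.778
te_E = (3 + 4·4 + 11)/6 = 30/6 = 5; σ²_E = ((11−3)/6)² = 1.778
te_F = (7 + 4·9 + 11)/6 = 54/6 = 9; σ²_F = ((11−7)/6)² = 0.444
te_G = (1 + 4·3 + 5)/6 = 18/6 = 3; σ²_G = ((5−1)/6)² = 0.444
te_H = (2 + 4·6 + 22)/6 = 48/6 = 8; σ²_H = ((22−2)/6)² = 11.111

Forward pass:
ES_A = 0; EF_A = 4
ES_B = 4; EF_B = 4+2 = 6
ES_C = 4; EF_C = 4+15 = 19
ES_D = 6; EF_D = 6+5 = 11
ES_E = max(EF_A=4, EF_B=6) = 6; EF_E = 6+5 = 11
ES_F = max(EF_C=19, EF_D=11) = 19; EF_F = 19+9 = 28
ES_G = 11; EF_G = 11+3 = 14
ES_H = max(EF_E=11, EF_F=28, EF_G=14) = 28; EF_H = 28+8 = 36
Expected project duration μ = 36 hours. Critical path: A → C → F → H.

Variance along critical path = 1.000 + 4.000 + 0.444 + 11.111 = 16.556
σ = √16.556 = 4.069 hours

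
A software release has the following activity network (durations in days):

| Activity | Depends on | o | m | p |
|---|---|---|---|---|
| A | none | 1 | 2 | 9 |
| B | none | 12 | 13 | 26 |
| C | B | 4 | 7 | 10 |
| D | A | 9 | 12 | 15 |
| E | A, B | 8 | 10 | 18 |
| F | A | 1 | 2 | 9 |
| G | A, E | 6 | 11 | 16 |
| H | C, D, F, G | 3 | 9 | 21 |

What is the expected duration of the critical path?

te_A = (1 + 4·2 + 9)/6 = 18/6 = 3
te_B = (12 + 4·13 + 26)/6 = 90/6 = 15
te_C = (4 + 4·7 + 10)/6 = 42/6 = 7
te_D = (9 + 4·12 + 15)/6 = 72/6 = 12
te_E = (8 + 4·10 + 18)/6 = 66/6 = 11
te_F = (1 + 4·2 + 9)/6 = 18/6 = 3
te_G = (6 + 4·11 + 16)/6 = 66/6 = 11
te_H = (3 + 4·9 + 21)/6 = 60/6 = 10

Forward pass:
ES_A = 0; EF_A = 3
ES_B = 0; EF_B = 15
ES_C = 15; EF_C = 15+7 = 22
ES_D = 3; EF_D = 3+12 = 15
ES_E = max(EF_A=3, EF_B=15) = 15; EF_E = 15+11 = 26
ES_F = 3; EF_F = 3+3 = 6
ES_G = max(EF_A=3, EF_E=26) = 26; EF_G = 26+11 = 37
ES_H = max(EF_C=22, EF_D=15, EF_F=6, EF_G=37) = 37; EF_H = 37+10 = 47
Expected project duration μ = 47 days. Critical path: B → E → G → H.

47 days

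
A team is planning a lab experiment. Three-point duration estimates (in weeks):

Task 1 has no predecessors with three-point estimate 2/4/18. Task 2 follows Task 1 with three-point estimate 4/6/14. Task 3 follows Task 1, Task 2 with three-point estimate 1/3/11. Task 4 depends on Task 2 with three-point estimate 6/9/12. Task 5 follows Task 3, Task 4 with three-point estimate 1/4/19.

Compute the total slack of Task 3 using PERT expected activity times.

te_Task 1 = (2 + 4·4 + 18)/6 = 36/6 = 6
te_Task 2 = (4 + 4·6 + 14)/6 = 42/6 = 7
te_Task 3 = (1 + 4·3 + 11)/6 = 24/6 = 4
te_Task 4 = (6 + 4·9 + 12)/6 = 54/6 = 9
te_Task 5 = (1 + 4·4 + 19)/6 = 36/6 = 6

Forward pass:
ES_Task 1 = 0; EF_Task 1 = 6
ES_Task 2 = 6; EF_Task 2 = 6+7 = 13
ES_Task 3 = max(EF_Task 1=6, EF_Task 2=13) = 13; EF_Task 3 = 13+4 = 17
ES_Task 4 = 13; EF_Task 4 = 13+9 = 22
ES_Task 5 = max(EF_Task 3=17, EF_Task 4=22) = 22; EF_Task 5 = 22+6 = 28
Expected project duration μ = 28 weeks. Critical path: Task 1 → Task 2 → Task 4 → Task 5.

Backward pass:
LF_Task 5 = 28; LS_Task 5 = 28−6 = 22
LF_Task 4 = LS_Task 5 = 22; LS_Task 4 = 22−9 = 13
LF_Task 3 = LS_Task 5 = 22; LS_Task 3 = 22−4 = 18
LF_Task 2 = min(LS_Task 3=18, LS_Task 4=13) = 13; LS_Task 2 = 13−7 = 6
LF_Task 1 = min(LS_Task 2=6, LS_Task 3=18) = 6; LS_Task 1 = 6−6 = 0
Slack_Task 3 = LS_Task 3 − ES_Task 3 = 18 − 13 = 5

5 weeks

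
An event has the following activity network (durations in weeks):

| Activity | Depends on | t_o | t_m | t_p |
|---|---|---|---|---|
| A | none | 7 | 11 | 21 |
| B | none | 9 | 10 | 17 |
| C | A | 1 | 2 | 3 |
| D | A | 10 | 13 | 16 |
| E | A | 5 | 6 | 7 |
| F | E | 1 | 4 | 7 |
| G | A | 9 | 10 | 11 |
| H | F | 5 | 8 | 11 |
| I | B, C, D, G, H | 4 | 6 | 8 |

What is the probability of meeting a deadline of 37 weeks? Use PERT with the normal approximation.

te_A = (7 + 4·11 + 21)/6 = 72/6 = 12; σ²_A = ((21−7)/6)² = 5.444
te_B = (9 + 4·10 + 17)/6 = 66/6 = 11; σ²_B = ((17−9)/6)² = 1.778
te_C = (1 + 4·2 + 3)/6 = 12/6 = 2; σ²_C = ((3−1)/6)² = 0.111
te_D = (10 + 4·13 + 16)/6 = 78/6 = 13; σ²_D = ((16−10)/6)² = 1.000
te_E = (5 + 4·6 + 7)/6 = 36/6 = 6; σ²_E = ((7−5)/6)² = 0.111
te_F = (1 + 4·4 + 7)/6 = 24/6 = 4; σ²_F = ((7−1)/6)² = 1.000
te_G = (9 + 4·10 + 11)/6 = 60/6 = 10; σ²_G = ((11−9)/6)² = 0.111
te_H = (5 + 4·8 + 11)/6 = 48/6 = 8; σ²_H = ((11−5)/6)² = 1.000
te_I = (4 + 4·6 + 8)/6 = 36/6 = 6; σ²_I = ((8−4)/6)² = 0.444

Forward pass:
ES_A = 0; EF_A = 12
ES_B = 0; EF_B = 11
ES_C = 12; EF_C = 12+2 = 14
ES_D = 12; EF_D = 12+13 = 25
ES_E = 12; EF_E = 12+6 = 18
ES_F = 18; EF_F = 18+4 = 22
ES_G = 12; EF_G = 12+10 = 22
ES_H = 22; EF_H = 22+8 = 30
ES_I = max(EF_B=11, EF_C=14, EF_D=25, EF_G=22, EF_H=30) = 30; EF_I = 30+6 = 36
Expected project duration μ = 36 weeks. Critical path: A → E → F → H → I.

Variance along critical path = 5.444 + 0.111 + 1.000 + 1.000 + 0.444 = 8.000; σ = √8.000 = 2.828 weeks.
Z = (37 − 36) / 2.828 = 0.354
P(T ≤ 37) = Φ(0.354) ≈ 0.638

0.638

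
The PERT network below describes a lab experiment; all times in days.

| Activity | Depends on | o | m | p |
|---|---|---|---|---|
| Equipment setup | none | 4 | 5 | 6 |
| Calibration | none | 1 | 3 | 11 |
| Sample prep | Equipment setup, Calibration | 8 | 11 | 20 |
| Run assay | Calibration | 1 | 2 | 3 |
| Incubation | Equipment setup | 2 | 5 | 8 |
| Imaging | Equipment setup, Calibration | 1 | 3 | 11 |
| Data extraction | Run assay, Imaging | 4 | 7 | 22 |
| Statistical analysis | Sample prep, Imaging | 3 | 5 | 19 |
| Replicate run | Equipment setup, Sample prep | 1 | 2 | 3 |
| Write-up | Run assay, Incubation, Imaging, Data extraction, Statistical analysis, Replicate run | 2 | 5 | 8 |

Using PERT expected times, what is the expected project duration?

29 days

te_Equipment setup = (4 + 4·5 + 6)/6 = 30/6 = 5
te_Calibration = (1 + 4·3 + 11)/6 = 24/6 = 4
te_Sample prep = (8 + 4·11 + 20)/6 = 72/6 = 12
te_Run assay = (1 + 4·2 + 3)/6 = 12/6 = 2
te_Incubation = (2 + 4·5 + 8)/6 = 30/6 = 5
te_Imaging = (1 + 4·3 + 11)/6 = 24/6 = 4
te_Data extraction = (4 + 4·7 + 22)/6 = 54/6 = 9
te_Statistical analysis = (3 + 4·5 + 19)/6 = 42/6 = 7
te_Replicate run = (1 + 4·2 + 3)/6 = 12/6 = 2
te_Write-up = (2 + 4·5 + 8)/6 = 30/6 = 5

Forward pass:
ES_Equipment setup = 0; EF_Equipment setup = 5
ES_Calibration = 0; EF_Calibration = 4
ES_Sample prep = max(EF_Equipment setup=5, EF_Calibration=4) = 5; EF_Sample prep = 5+12 = 17
ES_Run assay = 4; EF_Run assay = 4+2 = 6
ES_Incubation = 5; EF_Incubation = 5+5 = 10
ES_Imaging = max(EF_Equipment setup=5, EF_Calibration=4) = 5; EF_Imaging = 5+4 = 9
ES_Data extraction = max(EF_Run assay=6, EF_Imaging=9) = 9; EF_Data extraction = 9+9 = 18
ES_Statistical analysis = max(EF_Sample prep=17, EF_Imaging=9) = 17; EF_Statistical analysis = 17+7 = 24
ES_Replicate run = max(EF_Equipment setup=5, EF_Sample prep=17) = 17; EF_Replicate run = 17+2 = 19
ES_Write-up = max(EF_Run assay=6, EF_Incubation=10, EF_Imaging=9, EF_Data extraction=18, EF_Statistical analysis=24, EF_Replicate run=19) = 24; EF_Write-up = 24+5 = 29
Expected project duration μ = 29 days. Critical path: Equipment setup → Sample prep → Statistical analysis → Write-up.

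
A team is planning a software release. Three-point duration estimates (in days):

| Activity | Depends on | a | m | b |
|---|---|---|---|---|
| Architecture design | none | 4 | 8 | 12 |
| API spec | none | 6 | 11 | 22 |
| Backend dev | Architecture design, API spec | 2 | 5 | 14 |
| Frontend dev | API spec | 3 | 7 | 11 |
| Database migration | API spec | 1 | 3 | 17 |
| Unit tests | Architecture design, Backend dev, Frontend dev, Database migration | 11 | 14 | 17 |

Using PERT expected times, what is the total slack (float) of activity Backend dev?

te_Architecture design = (4 + 4·8 + 12)/6 = 48/6 = 8
te_API spec = (6 + 4·11 + 22)/6 = 72/6 = 12
te_Backend dev = (2 + 4·5 + 14)/6 = 36/6 = 6
te_Frontend dev = (3 + 4·7 + 11)/6 = 42/6 = 7
te_Database migration = (1 + 4·3 + 17)/6 = 30/6 = 5
te_Unit tests = (11 + 4·14 + 17)/6 = 84/6 = 14

Forward pass:
ES_Architecture design = 0; EF_Architecture design = 8
ES_API spec = 0; EF_API spec = 12
ES_Backend dev = max(EF_Architecture design=8, EF_API spec=12) = 12; EF_Backend dev = 12+6 = 18
ES_Frontend dev = 12; EF_Frontend dev = 12+7 = 19
ES_Database migration = 12; EF_Database migration = 12+5 = 17
ES_Unit tests = max(EF_Architecture design=8, EF_Backend dev=18, EF_Frontend dev=19, EF_Database migration=17) = 19; EF_Unit tests = 19+14 = 33
Expected project duration μ = 33 days. Critical path: API spec → Frontend dev → Unit tests.

Backward pass:
LF_Unit tests = 33; LS_Unit tests = 33−14 = 19
LF_Database migration = LS_Unit tests = 19; LS_Database migration = 19−5 = 14
LF_Frontend dev = LS_Unit tests = 19; LS_Frontend dev = 19−7 = 12
LF_Backend dev = LS_Unit tests = 19; LS_Backend dev = 19−6 = 13
LF_API spec = min(LS_Backend dev=13, LS_Frontend dev=12, LS_Database migration=14) = 12; LS_API spec = 12−12 = 0
LF_Architecture design = min(LS_Backend dev=13, LS_Unit tests=19) = 13; LS_Architecture design = 13−8 = 5
Slack_Backend dev = LS_Backend dev − ES_Backend dev = 13 − 12 = 1

1 days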